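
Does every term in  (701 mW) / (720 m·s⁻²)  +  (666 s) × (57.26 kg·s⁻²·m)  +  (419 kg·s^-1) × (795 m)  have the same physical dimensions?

Reduce each to base SI dimensions:
  (701 mW) / (720 m·s⁻²):  [kg·m²·s⁻³] / [m·s⁻²] = kg·m·s⁻¹
  (666 s) × (57.26 kg·s⁻²·m):  [s] · [kg·m·s⁻²] = kg·m·s⁻¹
  (419 kg·s^-1) × (795 m):  [kg·s⁻¹] · [m] = kg·m·s⁻¹
Every term reduces to kg·m·s⁻¹.

Yes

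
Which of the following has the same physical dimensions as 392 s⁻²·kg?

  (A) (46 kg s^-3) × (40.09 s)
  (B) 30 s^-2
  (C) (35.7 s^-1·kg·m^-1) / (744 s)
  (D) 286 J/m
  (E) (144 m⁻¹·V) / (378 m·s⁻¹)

(A)

Reference: kg·s⁻².
Each option:
  (A) [kg·s⁻³] · [s] = kg·s⁻²  ← same
  (B) s⁻²
  (C) [kg·m⁻¹·s⁻¹] / [s] = kg·m⁻¹·s⁻²
  (D) J·m⁻¹ = N·m·m⁻¹ = kg·m·s⁻²
  (E) [kg·m·s⁻³·A⁻¹] / [m·s⁻¹] = kg·s⁻²·A⁻¹
Only (A) matches kg·s⁻².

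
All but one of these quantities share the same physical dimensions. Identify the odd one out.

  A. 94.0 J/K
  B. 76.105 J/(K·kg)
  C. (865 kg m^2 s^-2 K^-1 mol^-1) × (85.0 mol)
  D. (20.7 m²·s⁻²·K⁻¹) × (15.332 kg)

In SI base units:
  A. J·K⁻¹ = N·m·K⁻¹ = kg·m²·s⁻²·K⁻¹
  B. J·kg⁻¹·K⁻¹ = N·m·kg⁻¹·K⁻¹ = m²·s⁻²·K⁻¹
  C. [kg·m²·s⁻²·K⁻¹·mol⁻¹] · [mol] = kg·m²·s⁻²·K⁻¹
  D. [m²·s⁻²·K⁻¹] · [kg] = kg·m²·s⁻²·K⁻¹
All reduce to kg·m²·s⁻²·K⁻¹ except B., which is m²·s⁻²·K⁻¹.

B.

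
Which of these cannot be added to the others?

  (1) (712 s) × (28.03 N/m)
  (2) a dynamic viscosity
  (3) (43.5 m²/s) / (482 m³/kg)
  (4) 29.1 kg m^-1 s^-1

Dimensions:
  (1) [s] · [kg·s⁻²] = kg·s⁻¹
  (2) [dynamic viscosity] = kg·m⁻¹·s⁻¹
  (3) [m²·s⁻¹] / [kg⁻¹·m³] = kg·m⁻¹·s⁻¹
  (4) kg·m⁻¹·s⁻¹
All reduce to kg·m⁻¹·s⁻¹ except (1), which is kg·s⁻¹.

(1)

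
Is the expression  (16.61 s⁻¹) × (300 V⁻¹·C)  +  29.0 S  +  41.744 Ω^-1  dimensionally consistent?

Dimensions:
  (16.61 s⁻¹) × (300 V⁻¹·C):  [s⁻¹] · [kg⁻¹·m⁻²·s⁴·A²] = kg⁻¹·m⁻²·s³·A²
  29.0 S:  S = Ω⁻¹ = kg⁻¹·m⁻²·s³·A²
  41.744 Ω^-1:  Ω⁻¹ = (V·A⁻¹)⁻¹ = kg⁻¹·m⁻²·s³·A²
Every term reduces to kg⁻¹·m⁻²·s³·A².

Yes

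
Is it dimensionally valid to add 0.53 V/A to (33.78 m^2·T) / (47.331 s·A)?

Reduce each to base SI dimensions:
  0.53 V/A:  V·A⁻¹ = J·C⁻¹·A⁻¹ = kg·m²·s⁻³·A⁻²
  (33.78 m^2·T) / (47.331 s·A):  [kg·m²·s⁻²·A⁻¹] / [s·A] = kg·m²·s⁻³·A⁻²
Both are kg·m²·s⁻³·A⁻², so they have the same dimensions and can be added.

Yes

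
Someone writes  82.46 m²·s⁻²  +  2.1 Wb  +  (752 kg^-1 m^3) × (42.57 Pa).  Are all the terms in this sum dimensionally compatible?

Work out the base dimensions of each:
  82.46 m²·s⁻²:  m²·s⁻²
  2.1 Wb:  Wb = V·s = kg·m²·s⁻²·A⁻¹
  (752 kg^-1 m^3) × (42.57 Pa):  [kg⁻¹·m³] · [kg·m⁻¹·s⁻²] = m²·s⁻²
The terms do not share a single dimension (kg·m²·s⁻²·A⁻¹ vs m²·s⁻²).

No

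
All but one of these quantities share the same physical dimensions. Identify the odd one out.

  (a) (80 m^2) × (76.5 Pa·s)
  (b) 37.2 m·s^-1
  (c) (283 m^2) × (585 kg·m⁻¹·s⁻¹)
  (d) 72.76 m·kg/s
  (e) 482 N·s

Dimensions:
  (a) [m²] · [kg·m⁻¹·s⁻¹] = kg·m·s⁻¹
  (b) m·s⁻¹
  (c) [m²] · [kg·m⁻¹·s⁻¹] = kg·m·s⁻¹
  (d) kg·m·s⁻¹
  (e) N·s = kg·m·s⁻²·s = kg·m·s⁻¹
All reduce to kg·m·s⁻¹ except (b), which is m·s⁻¹.

(b)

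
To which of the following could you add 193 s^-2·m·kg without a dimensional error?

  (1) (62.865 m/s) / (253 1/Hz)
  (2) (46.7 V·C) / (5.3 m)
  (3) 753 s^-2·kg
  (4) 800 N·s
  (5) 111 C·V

(2)

Reference: kg·m·s⁻².
Each option:
  (1) [m·s⁻¹] / [s] = m·s⁻²
  (2) [kg·m²·s⁻²] / [m] = kg·m·s⁻²  ← same
  (3) kg·s⁻²
  (4) N·s = kg·m·s⁻²·s = kg·m·s⁻¹
  (5) C·V = s·A·J·C⁻¹ = kg·m²·s⁻²
Only (2) matches kg·m·s⁻².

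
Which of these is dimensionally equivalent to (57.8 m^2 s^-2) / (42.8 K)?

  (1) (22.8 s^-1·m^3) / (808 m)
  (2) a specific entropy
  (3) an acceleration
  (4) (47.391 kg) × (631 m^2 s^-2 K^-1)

(2)

Reference: [m²·s⁻²] / [K] = m²·s⁻²·K⁻¹.
Each option:
  (1) [m³·s⁻¹] / [m] = m²·s⁻¹
  (2) [specific entropy] = m²·s⁻²·K⁻¹  ← same
  (3) [acceleration] = m·s⁻²
  (4) [kg] · [m²·s⁻²·K⁻¹] = kg·m²·s⁻²·K⁻¹
Only (2) matches m²·s⁻²·K⁻¹.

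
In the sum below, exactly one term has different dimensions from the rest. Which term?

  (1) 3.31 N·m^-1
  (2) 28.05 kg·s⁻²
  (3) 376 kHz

In SI base units:
  (1) N·m⁻¹ = kg·m·s⁻²·m⁻¹ = kg·s⁻²
  (2) kg·s⁻²
  (3) Hz = s⁻¹
All reduce to kg·s⁻² except (3), which is s⁻¹.

(3)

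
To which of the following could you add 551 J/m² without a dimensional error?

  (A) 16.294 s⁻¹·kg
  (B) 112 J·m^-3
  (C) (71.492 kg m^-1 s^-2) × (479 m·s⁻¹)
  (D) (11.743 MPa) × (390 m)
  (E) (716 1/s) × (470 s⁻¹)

(D)

Reference: J·m⁻² = N·m·m⁻² = kg·s⁻².
Each option:
  (A) kg·s⁻¹
  (B) J·m⁻³ = N·m·m⁻³ = kg·m⁻¹·s⁻²
  (C) [kg·m⁻¹·s⁻²] · [m·s⁻¹] = kg·s⁻³
  (D) [kg·m⁻¹·s⁻²] · [m] = kg·s⁻²  ← same
  (E) [s⁻¹] · [s⁻¹] = s⁻²
Only (D) matches kg·s⁻².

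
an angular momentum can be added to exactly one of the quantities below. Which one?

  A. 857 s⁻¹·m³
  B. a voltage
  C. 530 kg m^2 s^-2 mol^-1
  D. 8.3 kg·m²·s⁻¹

D.

Reference: [angular momentum] = kg·m²·s⁻¹.
Each option:
  A. m³·s⁻¹
  B. [voltage] = kg·m²·s⁻³·A⁻¹
  C. kg·m²·s⁻²·mol⁻¹
  D. kg·m²·s⁻¹  ← same
Only D. matches kg·m²·s⁻¹.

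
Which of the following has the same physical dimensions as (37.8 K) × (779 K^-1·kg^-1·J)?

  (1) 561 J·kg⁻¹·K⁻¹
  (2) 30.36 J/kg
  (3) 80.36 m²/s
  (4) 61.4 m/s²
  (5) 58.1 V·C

Reference: [K] · [m²·s⁻²·K⁻¹] = m²·s⁻².
Each option:
  (1) J·kg⁻¹·K⁻¹ = N·m·kg⁻¹·K⁻¹ = m²·s⁻²·K⁻¹
  (2) J·kg⁻¹ = N·m·kg⁻¹ = m²·s⁻²  ← same
  (3) m²·s⁻¹
  (4) m·s⁻²
  (5) C·V = s·A·J·C⁻¹ = kg·m²·s⁻²
Only (2) matches m²·s⁻².

(2)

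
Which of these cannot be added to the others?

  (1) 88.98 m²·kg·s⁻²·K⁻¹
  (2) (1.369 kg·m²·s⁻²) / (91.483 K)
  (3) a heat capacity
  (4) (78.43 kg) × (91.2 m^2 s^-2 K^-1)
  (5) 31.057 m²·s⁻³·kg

(5)

Dimensions:
  (1) kg·m²·s⁻²·K⁻¹
  (2) [kg·m²·s⁻²] / [K] = kg·m²·s⁻²·K⁻¹
  (3) [heat capacity] = kg·m²·s⁻²·K⁻¹
  (4) [kg] · [m²·s⁻²·K⁻¹] = kg·m²·s⁻²·K⁻¹
  (5) kg·m²·s⁻³
All reduce to kg·m²·s⁻²·K⁻¹ except (5), which is kg·m²·s⁻³.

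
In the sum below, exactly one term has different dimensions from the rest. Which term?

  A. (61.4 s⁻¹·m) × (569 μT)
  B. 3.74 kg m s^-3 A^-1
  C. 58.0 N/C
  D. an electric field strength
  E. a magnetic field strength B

Work out the base dimensions of each:
  A. [m·s⁻¹] · [kg·s⁻²·A⁻¹] = kg·m·s⁻³·A⁻¹
  B. kg·m·s⁻³·A⁻¹
  C. N·C⁻¹ = kg·m·s⁻²·(s·A)⁻¹ = kg·m·s⁻³·A⁻¹
  D. [electric field strength] = kg·m·s⁻³·A⁻¹
  E. [magnetic field strength B] = kg·s⁻²·A⁻¹
All reduce to kg·m·s⁻³·A⁻¹ except E., which is kg·s⁻²·A⁻¹.

E.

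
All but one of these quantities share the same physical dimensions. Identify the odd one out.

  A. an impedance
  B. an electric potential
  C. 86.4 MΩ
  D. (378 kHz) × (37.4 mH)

B.

In SI base units:
  A. [impedance] = kg·m²·s⁻³·A⁻²
  B. [electric potential] = kg·m²·s⁻³·A⁻¹
  C. Ω = V·A⁻¹ = kg·m²·s⁻³·A⁻²
  D. [s⁻¹] · [kg·m²·s⁻²·A⁻²] = kg·m²·s⁻³·A⁻²
All reduce to kg·m²·s⁻³·A⁻² except B., which is kg·m²·s⁻³·A⁻¹.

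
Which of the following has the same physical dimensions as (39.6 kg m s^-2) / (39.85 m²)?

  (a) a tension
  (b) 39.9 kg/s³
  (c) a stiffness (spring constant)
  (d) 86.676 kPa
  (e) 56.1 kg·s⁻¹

Reference: [kg·m·s⁻²] / [m²] = kg·m⁻¹·s⁻².
Each option:
  (a) [tension] = kg·m·s⁻²
  (b) kg·s⁻³
  (c) [stiffness (spring constant)] = kg·s⁻²
  (d) Pa = N·m⁻² = kg·m⁻¹·s⁻²  ← same
  (e) kg·s⁻¹
Only (d) matches kg·m⁻¹·s⁻².

(d)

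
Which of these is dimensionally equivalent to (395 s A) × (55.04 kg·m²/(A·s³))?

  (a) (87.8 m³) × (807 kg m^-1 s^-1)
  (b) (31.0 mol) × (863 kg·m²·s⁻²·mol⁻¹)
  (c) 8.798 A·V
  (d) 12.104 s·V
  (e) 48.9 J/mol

Reference: [s·A] · [kg·m²·s⁻³·A⁻¹] = kg·m²·s⁻².
Each option:
  (a) [m³] · [kg·m⁻¹·s⁻¹] = kg·m²·s⁻¹
  (b) [mol] · [kg·m²·s⁻²·mol⁻¹] = kg·m²·s⁻²  ← same
  (c) V·A = J·C⁻¹·A = kg·m²·s⁻³
  (d) V·s = J·C⁻¹·s = kg·m²·s⁻²·A⁻¹
  (e) J·mol⁻¹ = N·m·mol⁻¹ = kg·m²·s⁻²·mol⁻¹
Only (b) matches kg·m²·s⁻².

(b)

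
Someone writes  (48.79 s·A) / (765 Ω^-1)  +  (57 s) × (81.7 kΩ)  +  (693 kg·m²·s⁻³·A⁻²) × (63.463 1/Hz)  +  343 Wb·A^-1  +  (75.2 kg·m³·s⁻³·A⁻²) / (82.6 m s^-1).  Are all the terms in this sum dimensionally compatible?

No

Reduce each to base SI dimensions:
  (48.79 s·A) / (765 Ω^-1):  [s·A] / [kg⁻¹·m⁻²·s³·A²] = kg·m²·s⁻²·A⁻¹
  (57 s) × (81.7 kΩ):  [s] · [kg·m²·s⁻³·A⁻²] = kg·m²·s⁻²·A⁻²
  (693 kg·m²·s⁻³·A⁻²) × (63.463 1/Hz):  [kg·m²·s⁻³·A⁻²] · [s] = kg·m²·s⁻²·A⁻²
  343 Wb·A^-1:  Wb·A⁻¹ = V·s·A⁻¹ = kg·m²·s⁻²·A⁻²
  (75.2 kg·m³·s⁻³·A⁻²) / (82.6 m s^-1):  [kg·m³·s⁻³·A⁻²] / [m·s⁻¹] = kg·m²·s⁻²·A⁻²
The terms do not share a single dimension (kg·m²·s⁻²·A⁻² vs kg·m²·s⁻²·A⁻¹).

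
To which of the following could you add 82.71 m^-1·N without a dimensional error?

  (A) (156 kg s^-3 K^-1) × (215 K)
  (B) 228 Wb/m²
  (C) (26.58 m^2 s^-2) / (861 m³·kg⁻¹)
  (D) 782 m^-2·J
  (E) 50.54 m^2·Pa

(D)

Reference: N·m⁻¹ = kg·m·s⁻²·m⁻¹ = kg·s⁻².
Each option:
  (A) [kg·s⁻³·K⁻¹] · [K] = kg·s⁻³
  (B) Wb·m⁻² = V·s·m⁻² = kg·s⁻²·A⁻¹
  (C) [m²·s⁻²] / [kg⁻¹·m³] = kg·m⁻¹·s⁻²
  (D) J·m⁻² = N·m·m⁻² = kg·s⁻²  ← same
  (E) Pa·m² = N·m⁻²·m² = kg·m·s⁻²
Only (D) matches kg·s⁻².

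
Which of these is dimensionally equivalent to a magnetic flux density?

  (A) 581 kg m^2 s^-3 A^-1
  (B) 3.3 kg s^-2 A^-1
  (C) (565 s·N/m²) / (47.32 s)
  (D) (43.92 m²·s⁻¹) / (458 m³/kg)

Reference: [magnetic flux density] = kg·s⁻²·A⁻¹.
Each option:
  (A) kg·m²·s⁻³·A⁻¹
  (B) kg·s⁻²·A⁻¹  ← same
  (C) [kg·m⁻¹·s⁻¹] / [s] = kg·m⁻¹·s⁻²
  (D) [m²·s⁻¹] / [kg⁻¹·m³] = kg·m⁻¹·s⁻¹
Only (B) matches kg·s⁻²·A⁻¹.

(B)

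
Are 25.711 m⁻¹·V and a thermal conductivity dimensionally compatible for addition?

No

Dimensions:
  25.711 m⁻¹·V:  V·m⁻¹ = J·C⁻¹·m⁻¹ = kg·m·s⁻³·A⁻¹
  a thermal conductivity:  [thermal conductivity] = kg·m·s⁻³·K⁻¹
kg·m·s⁻³·A⁻¹ ≠ kg·m·s⁻³·K⁻¹, so they cannot be added.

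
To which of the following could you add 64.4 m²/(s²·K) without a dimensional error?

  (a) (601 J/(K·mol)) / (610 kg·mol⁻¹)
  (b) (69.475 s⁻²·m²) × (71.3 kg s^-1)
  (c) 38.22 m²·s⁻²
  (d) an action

Reference: m²·s⁻²·K⁻¹.
Each option:
  (a) [kg·m²·s⁻²·K⁻¹·mol⁻¹] / [kg·mol⁻¹] = m²·s⁻²·K⁻¹  ← same
  (b) [m²·s⁻²] · [kg·s⁻¹] = kg·m²·s⁻³
  (c) m²·s⁻²
  (d) [action] = kg·m²·s⁻¹
Only (a) matches m²·s⁻²·K⁻¹.

(a)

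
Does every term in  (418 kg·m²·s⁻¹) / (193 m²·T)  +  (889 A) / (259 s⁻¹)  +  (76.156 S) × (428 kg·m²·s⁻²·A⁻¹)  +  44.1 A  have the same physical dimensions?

Expand each in SI base units:
  (418 kg·m²·s⁻¹) / (193 m²·T):  [kg·m²·s⁻¹] / [kg·m²·s⁻²·A⁻¹] = s·A
  (889 A) / (259 s⁻¹):  [A] / [s⁻¹] = s·A
  (76.156 S) × (428 kg·m²·s⁻²·A⁻¹):  [kg⁻¹·m⁻²·s³·A²] · [kg·m²·s⁻²·A⁻¹] = s·A
  44.1 A:  A
The terms do not share a single dimension (A vs s·A).

No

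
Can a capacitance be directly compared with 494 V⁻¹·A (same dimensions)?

Dimensions:
  a capacitance:  [capacitance] = kg⁻¹·m⁻²·s⁴·A²
  494 V⁻¹·A:  A·V⁻¹ = A·(J·C⁻¹)⁻¹ = kg⁻¹·m⁻²·s³·A²
kg⁻¹·m⁻²·s⁴·A² ≠ kg⁻¹·m⁻²·s³·A², so they cannot be added.

No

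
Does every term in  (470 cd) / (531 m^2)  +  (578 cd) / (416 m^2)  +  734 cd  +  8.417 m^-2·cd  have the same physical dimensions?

Expand each in SI base units:
  (470 cd) / (531 m^2):  [cd] / [m²] = m⁻²·cd
  (578 cd) / (416 m^2):  [cd] / [m²] = m⁻²·cd
  734 cd:  cd
  8.417 m^-2·cd:  cd·m⁻² = m⁻²·cd
The terms do not share a single dimension (cd vs m⁻²·cd).

No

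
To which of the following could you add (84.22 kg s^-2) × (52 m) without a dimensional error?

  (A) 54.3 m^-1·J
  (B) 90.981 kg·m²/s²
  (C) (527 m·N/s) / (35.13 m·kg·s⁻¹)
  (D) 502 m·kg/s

(A)

Reference: [kg·s⁻²] · [m] = kg·m·s⁻².
Each option:
  (A) J·m⁻¹ = N·m·m⁻¹ = kg·m·s⁻²  ← same
  (B) kg·m²·s⁻²
  (C) [kg·m²·s⁻³] / [kg·m·s⁻¹] = m·s⁻²
  (D) kg·m·s⁻¹
Only (A) matches kg·m·s⁻².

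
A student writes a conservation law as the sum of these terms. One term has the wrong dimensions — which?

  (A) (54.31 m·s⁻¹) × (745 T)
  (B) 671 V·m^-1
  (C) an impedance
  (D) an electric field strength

Expand each in SI base units:
  (A) [m·s⁻¹] · [kg·s⁻²·A⁻¹] = kg·m·s⁻³·A⁻¹
  (B) V·m⁻¹ = J·C⁻¹·m⁻¹ = kg·m·s⁻³·A⁻¹
  (C) [impedance] = kg·m²·s⁻³·A⁻²
  (D) [electric field strength] = kg·m·s⁻³·A⁻¹
All reduce to kg·m·s⁻³·A⁻¹ except (C), which is kg·m²·s⁻³·A⁻².

(C)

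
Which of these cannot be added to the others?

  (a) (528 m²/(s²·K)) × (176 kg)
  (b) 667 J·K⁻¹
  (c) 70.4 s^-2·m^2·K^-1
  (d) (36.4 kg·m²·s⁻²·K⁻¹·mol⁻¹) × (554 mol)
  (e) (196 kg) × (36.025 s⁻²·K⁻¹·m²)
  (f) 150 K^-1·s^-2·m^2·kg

In SI base units:
  (a) [m²·s⁻²·K⁻¹] · [kg] = kg·m²·s⁻²·K⁻¹
  (b) J·K⁻¹ = N·m·K⁻¹ = kg·m²·s⁻²·K⁻¹
  (c) m²·s⁻²·K⁻¹
  (d) [kg·m²·s⁻²·K⁻¹·mol⁻¹] · [mol] = kg·m²·s⁻²·K⁻¹
  (e) [kg] · [m²·s⁻²·K⁻¹] = kg·m²·s⁻²·K⁻¹
  (f) kg·m²·s⁻²·K⁻¹
All reduce to kg·m²·s⁻²·K⁻¹ except (c), which is m²·s⁻²·K⁻¹.

(c)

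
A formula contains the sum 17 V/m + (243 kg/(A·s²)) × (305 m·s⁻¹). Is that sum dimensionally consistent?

Yes

Work out the base dimensions of each:
  17 V/m:  V·m⁻¹ = J·C⁻¹·m⁻¹ = kg·m·s⁻³·A⁻¹
  (243 kg/(A·s²)) × (305 m·s⁻¹):  [kg·s⁻²·A⁻¹] · [m·s⁻¹] = kg·m·s⁻³·A⁻¹
Both are kg·m·s⁻³·A⁻¹, so they have the same dimensions and can be added.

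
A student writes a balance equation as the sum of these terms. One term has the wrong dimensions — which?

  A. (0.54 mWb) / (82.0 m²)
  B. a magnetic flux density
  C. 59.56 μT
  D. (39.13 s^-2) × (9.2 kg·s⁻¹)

D.

Expand each in SI base units:
  A. [kg·m²·s⁻²·A⁻¹] / [m²] = kg·s⁻²·A⁻¹
  B. [magnetic flux density] = kg·s⁻²·A⁻¹
  C. T = Wb·m⁻² = kg·s⁻²·A⁻¹
  D. [s⁻²] · [kg·s⁻¹] = kg·s⁻³
All reduce to kg·s⁻²·A⁻¹ except D., which is kg·s⁻³.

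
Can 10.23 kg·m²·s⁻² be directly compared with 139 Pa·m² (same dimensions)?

Reduce each to base SI dimensions:
  10.23 kg·m²·s⁻²:  kg·m²·s⁻²
  139 Pa·m²:  Pa·m² = N·m⁻²·m² = kg·m·s⁻²
kg·m²·s⁻² ≠ kg·m·s⁻², so they cannot be added.

No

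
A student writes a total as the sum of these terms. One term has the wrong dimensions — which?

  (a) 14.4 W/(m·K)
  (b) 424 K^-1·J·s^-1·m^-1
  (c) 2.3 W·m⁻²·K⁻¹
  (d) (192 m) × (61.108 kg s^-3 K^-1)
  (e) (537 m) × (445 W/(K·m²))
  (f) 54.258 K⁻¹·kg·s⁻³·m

(c)

Dimensions:
  (a) W·m⁻¹·K⁻¹ = J·s⁻¹·m⁻¹·K⁻¹ = kg·m·s⁻³·K⁻¹
  (b) J·s⁻¹·m⁻¹·K⁻¹ = N·m·s⁻¹·m⁻¹·K⁻¹ = kg·m·s⁻³·K⁻¹
  (c) W·m⁻²·K⁻¹ = J·s⁻¹·m⁻²·K⁻¹ = kg·s⁻³·K⁻¹
  (d) [m] · [kg·s⁻³·K⁻¹] = kg·m·s⁻³·K⁻¹
  (e) [m] · [kg·s⁻³·K⁻¹] = kg·m·s⁻³·K⁻¹
  (f) kg·m·s⁻³·K⁻¹
All reduce to kg·m·s⁻³·K⁻¹ except (c), which is kg·s⁻³·K⁻¹.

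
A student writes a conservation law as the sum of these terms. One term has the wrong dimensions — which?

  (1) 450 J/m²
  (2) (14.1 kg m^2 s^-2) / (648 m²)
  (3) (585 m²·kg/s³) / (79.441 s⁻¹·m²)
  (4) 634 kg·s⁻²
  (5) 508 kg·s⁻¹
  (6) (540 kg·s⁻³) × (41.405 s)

(5)

Dimensions:
  (1) J·m⁻² = N·m·m⁻² = kg·s⁻²
  (2) [kg·m²·s⁻²] / [m²] = kg·s⁻²
  (3) [kg·m²·s⁻³] / [m²·s⁻¹] = kg·s⁻²
  (4) kg·s⁻²
  (5) kg·s⁻¹
  (6) [kg·s⁻³] · [s] = kg·s⁻²
All reduce to kg·s⁻² except (5), which is kg·s⁻¹.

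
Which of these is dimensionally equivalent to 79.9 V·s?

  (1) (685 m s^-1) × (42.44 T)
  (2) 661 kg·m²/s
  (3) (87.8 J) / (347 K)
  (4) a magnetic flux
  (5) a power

(4)

Reference: V·s = J·C⁻¹·s = kg·m²·s⁻²·A⁻¹.
Each option:
  (1) [m·s⁻¹] · [kg·s⁻²·A⁻¹] = kg·m·s⁻³·A⁻¹
  (2) kg·m²·s⁻¹
  (3) [kg·m²·s⁻²] / [K] = kg·m²·s⁻²·K⁻¹
  (4) [magnetic flux] = kg·m²·s⁻²·A⁻¹  ← same
  (5) [power] = kg·m²·s⁻³
Only (4) matches kg·m²·s⁻²·A⁻¹.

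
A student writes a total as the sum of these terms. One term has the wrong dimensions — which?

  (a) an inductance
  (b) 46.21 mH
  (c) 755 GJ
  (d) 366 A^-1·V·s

(c)

Reduce each to base SI dimensions:
  (a) [inductance] = kg·m²·s⁻²·A⁻²
  (b) H = V·s·A⁻¹ = kg·m²·s⁻²·A⁻²
  (c) J = N·m = kg·m²·s⁻²
  (d) V·s·A⁻¹ = J·C⁻¹·s·A⁻¹ = kg·m²·s⁻²·A⁻²
All reduce to kg·m²·s⁻²·A⁻² except (c), which is kg·m²·s⁻².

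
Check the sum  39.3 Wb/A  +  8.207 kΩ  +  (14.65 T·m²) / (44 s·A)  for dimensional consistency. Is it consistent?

No

In SI base units:
  39.3 Wb/A:  Wb·A⁻¹ = V·s·A⁻¹ = kg·m²·s⁻²·A⁻²
  8.207 kΩ:  Ω = V·A⁻¹ = kg·m²·s⁻³·A⁻²
  (14.65 T·m²) / (44 s·A):  [kg·m²·s⁻²·A⁻¹] / [s·A] = kg·m²·s⁻³·A⁻²
The terms do not share a single dimension (kg·m²·s⁻²·A⁻² vs kg·m²·s⁻³·A⁻²).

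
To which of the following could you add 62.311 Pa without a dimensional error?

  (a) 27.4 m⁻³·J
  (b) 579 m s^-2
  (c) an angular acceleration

(a)

Reference: Pa = N·m⁻² = kg·m⁻¹·s⁻².
Each option:
  (a) J·m⁻³ = N·m·m⁻³ = kg·m⁻¹·s⁻²  ← same
  (b) m·s⁻²
  (c) [angular acceleration] = s⁻²
Only (a) matches kg·m⁻¹·s⁻².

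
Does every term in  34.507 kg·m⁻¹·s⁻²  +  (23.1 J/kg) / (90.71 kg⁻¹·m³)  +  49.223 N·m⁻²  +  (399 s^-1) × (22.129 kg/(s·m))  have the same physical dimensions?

In SI base units:
  34.507 kg·m⁻¹·s⁻²:  kg·m⁻¹·s⁻²
  (23.1 J/kg) / (90.71 kg⁻¹·m³):  [m²·s⁻²] / [kg⁻¹·m³] = kg·m⁻¹·s⁻²
  49.223 N·m⁻²:  N·m⁻² = kg·m·s⁻²·m⁻² = kg·m⁻¹·s⁻²
  (399 s^-1) × (22.129 kg/(s·m)):  [s⁻¹] · [kg·m⁻¹·s⁻¹] = kg·m⁻¹·s⁻²
Every term reduces to kg·m⁻¹·s⁻².

Yes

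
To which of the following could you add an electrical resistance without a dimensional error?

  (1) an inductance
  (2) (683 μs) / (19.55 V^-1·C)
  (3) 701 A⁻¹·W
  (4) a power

(2)

Reference: [electrical resistance] = kg·m²·s⁻³·A⁻².
Each option:
  (1) [inductance] = kg·m²·s⁻²·A⁻²
  (2) [s] / [kg⁻¹·m⁻²·s⁴·A²] = kg·m²·s⁻³·A⁻²  ← same
  (3) W·A⁻¹ = J·s⁻¹·A⁻¹ = kg·m²·s⁻³·A⁻¹
  (4) [power] = kg·m²·s⁻³
Only (2) matches kg·m²·s⁻³·A⁻².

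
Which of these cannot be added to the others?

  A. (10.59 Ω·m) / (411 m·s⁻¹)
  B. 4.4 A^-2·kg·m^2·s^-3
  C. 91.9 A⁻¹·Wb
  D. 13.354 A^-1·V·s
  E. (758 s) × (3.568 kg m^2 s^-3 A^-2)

B.

In SI base units:
  A. [kg·m³·s⁻³·A⁻²] / [m·s⁻¹] = kg·m²·s⁻²·A⁻²
  B. kg·m²·s⁻³·A⁻²
  C. Wb·A⁻¹ = V·s·A⁻¹ = kg·m²·s⁻²·A⁻²
  D. V·s·A⁻¹ = J·C⁻¹·s·A⁻¹ = kg·m²·s⁻²·A⁻²
  E. [s] · [kg·m²·s⁻³·A⁻²] = kg·m²·s⁻²·A⁻²
All reduce to kg·m²·s⁻²·A⁻² except B., which is kg·m²·s⁻³·A⁻².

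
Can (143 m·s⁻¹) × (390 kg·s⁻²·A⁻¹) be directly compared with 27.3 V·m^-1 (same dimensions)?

Yes

Reduce each to base SI dimensions:
  (143 m·s⁻¹) × (390 kg·s⁻²·A⁻¹):  [m·s⁻¹] · [kg·s⁻²·A⁻¹] = kg·m·s⁻³·A⁻¹
  27.3 V·m^-1:  V·m⁻¹ = J·C⁻¹·m⁻¹ = kg·m·s⁻³·A⁻¹
Both are kg·m·s⁻³·A⁻¹, so they have the same dimensions and can be added.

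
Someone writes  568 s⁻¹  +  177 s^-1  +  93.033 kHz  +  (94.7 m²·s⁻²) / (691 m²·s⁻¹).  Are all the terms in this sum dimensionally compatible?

Yes

In SI base units:
  568 s⁻¹:  s⁻¹
  177 s^-1:  s⁻¹
  93.033 kHz:  Hz = s⁻¹
  (94.7 m²·s⁻²) / (691 m²·s⁻¹):  [m²·s⁻²] / [m²·s⁻¹] = s⁻¹
Every term reduces to s⁻¹.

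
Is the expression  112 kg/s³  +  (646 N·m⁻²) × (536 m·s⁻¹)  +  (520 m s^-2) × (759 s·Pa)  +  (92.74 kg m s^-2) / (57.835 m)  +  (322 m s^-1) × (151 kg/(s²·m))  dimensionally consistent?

No

Reduce each to base SI dimensions:
  112 kg/s³:  kg·s⁻³
  (646 N·m⁻²) × (536 m·s⁻¹):  [kg·m⁻¹·s⁻²] · [m·s⁻¹] = kg·s⁻³
  (520 m s^-2) × (759 s·Pa):  [m·s⁻²] · [kg·m⁻¹·s⁻¹] = kg·s⁻³
  (92.74 kg m s^-2) / (57.835 m):  [kg·m·s⁻²] / [m] = kg·s⁻²
  (322 m s^-1) × (151 kg/(s²·m)):  [m·s⁻¹] · [kg·m⁻¹·s⁻²] = kg·s⁻³
The terms do not share a single dimension (kg·s⁻² vs kg·s⁻³).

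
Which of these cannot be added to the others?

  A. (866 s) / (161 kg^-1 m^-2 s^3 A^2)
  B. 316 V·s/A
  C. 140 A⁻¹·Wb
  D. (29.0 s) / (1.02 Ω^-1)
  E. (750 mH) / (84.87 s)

Expand each in SI base units:
  A. [s] / [kg⁻¹·m⁻²·s³·A²] = kg·m²·s⁻²·A⁻²
  B. V·s·A⁻¹ = J·C⁻¹·s·A⁻¹ = kg·m²·s⁻²·A⁻²
  C. Wb·A⁻¹ = V·s·A⁻¹ = kg·m²·s⁻²·A⁻²
  D. [s] / [kg⁻¹·m⁻²·s³·A²] = kg·m²·s⁻²·A⁻²
  E. [kg·m²·s⁻²·A⁻²] / [s] = kg·m²·s⁻³·A⁻²
All reduce to kg·m²·s⁻²·A⁻² except E., which is kg·m²·s⁻³·A⁻².

E.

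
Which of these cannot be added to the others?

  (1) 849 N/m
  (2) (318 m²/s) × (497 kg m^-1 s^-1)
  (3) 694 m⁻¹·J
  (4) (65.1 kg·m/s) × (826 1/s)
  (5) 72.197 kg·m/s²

In SI base units:
  (1) N·m⁻¹ = kg·m·s⁻²·m⁻¹ = kg·s⁻²
  (2) [m²·s⁻¹] · [kg·m⁻¹·s⁻¹] = kg·m·s⁻²
  (3) J·m⁻¹ = N·m·m⁻¹ = kg·m·s⁻²
  (4) [kg·m·s⁻¹] · [s⁻¹] = kg·m·s⁻²
  (5) kg·m·s⁻²
All reduce to kg·m·s⁻² except (1), which is kg·s⁻².

(1)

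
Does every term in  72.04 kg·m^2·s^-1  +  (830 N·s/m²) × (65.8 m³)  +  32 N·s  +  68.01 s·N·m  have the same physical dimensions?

In SI base units:
  72.04 kg·m^2·s^-1:  kg·m²·s⁻¹
  (830 N·s/m²) × (65.8 m³):  [kg·m⁻¹·s⁻¹] · [m³] = kg·m²·s⁻¹
  32 N·s:  N·s = kg·m·s⁻²·s = kg·m·s⁻¹
  68.01 s·N·m:  N·m·s = kg·m·s⁻²·m·s = kg·m²·s⁻¹
The terms do not share a single dimension (kg·m²·s⁻¹ vs kg·m·s⁻¹).

No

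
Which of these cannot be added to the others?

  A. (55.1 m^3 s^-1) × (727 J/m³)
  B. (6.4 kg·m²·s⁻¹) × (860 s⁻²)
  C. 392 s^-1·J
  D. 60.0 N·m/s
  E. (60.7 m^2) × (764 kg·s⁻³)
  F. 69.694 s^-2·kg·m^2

In SI base units:
  A. [m³·s⁻¹] · [kg·m⁻¹·s⁻²] = kg·m²·s⁻³
  B. [kg·m²·s⁻¹] · [s⁻²] = kg·m²·s⁻³
  C. J·s⁻¹ = N·m·s⁻¹ = kg·m²·s⁻³
  D. N·m·s⁻¹ = kg·m·s⁻²·m·s⁻¹ = kg·m²·s⁻³
  E. [m²] · [kg·s⁻³] = kg·m²·s⁻³
  F. kg·m²·s⁻²
All reduce to kg·m²·s⁻³ except F., which is kg·m²·s⁻².

F.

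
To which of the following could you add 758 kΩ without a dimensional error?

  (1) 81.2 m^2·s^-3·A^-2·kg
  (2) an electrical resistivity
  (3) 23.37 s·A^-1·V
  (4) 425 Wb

(1)

Reference: Ω = V·A⁻¹ = kg·m²·s⁻³·A⁻².
Each option:
  (1) kg·m²·s⁻³·A⁻²  ← same
  (2) [electrical resistivity] = kg·m³·s⁻³·A⁻²
  (3) V·s·A⁻¹ = J·C⁻¹·s·A⁻¹ = kg·m²·s⁻²·A⁻²
  (4) Wb = V·s = kg·m²·s⁻²·A⁻¹
Only (1) matches kg·m²·s⁻³·A⁻².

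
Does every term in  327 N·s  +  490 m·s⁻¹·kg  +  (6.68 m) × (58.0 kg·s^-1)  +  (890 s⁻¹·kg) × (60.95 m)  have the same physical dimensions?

Dimensions:
  327 N·s:  N·s = kg·m·s⁻²·s = kg·m·s⁻¹
  490 m·s⁻¹·kg:  kg·m·s⁻¹
  (6.68 m) × (58.0 kg·s^-1):  [m] · [kg·s⁻¹] = kg·m·s⁻¹
  (890 s⁻¹·kg) × (60.95 m):  [kg·s⁻¹] · [m] = kg·m·s⁻¹
Every term reduces to kg·m·s⁻¹.

Yes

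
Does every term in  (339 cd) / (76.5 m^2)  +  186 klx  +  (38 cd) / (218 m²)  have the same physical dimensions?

Yes

Expand each in SI base units:
  (339 cd) / (76.5 m^2):  [cd] / [m²] = m⁻²·cd
  186 klx:  lx = lm·m⁻² = m⁻²·cd
  (38 cd) / (218 m²):  [cd] / [m²] = m⁻²·cd
Every term reduces to m⁻²·cd.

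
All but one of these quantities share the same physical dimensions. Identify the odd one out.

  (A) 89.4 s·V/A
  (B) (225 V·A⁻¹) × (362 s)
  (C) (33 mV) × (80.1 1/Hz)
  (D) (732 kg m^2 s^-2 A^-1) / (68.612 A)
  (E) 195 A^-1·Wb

(C)

Reduce each to base SI dimensions:
  (A) V·s·A⁻¹ = J·C⁻¹·s·A⁻¹ = kg·m²·s⁻²·A⁻²
  (B) [kg·m²·s⁻³·A⁻²] · [s] = kg·m²·s⁻²·A⁻²
  (C) [kg·m²·s⁻³·A⁻¹] · [s] = kg·m²·s⁻²·A⁻¹
  (D) [kg·m²·s⁻²·A⁻¹] / [A] = kg·m²·s⁻²·A⁻²
  (E) Wb·A⁻¹ = V·s·A⁻¹ = kg·m²·s⁻²·A⁻²
All reduce to kg·m²·s⁻²·A⁻² except (C), which is kg·m²·s⁻²·A⁻¹.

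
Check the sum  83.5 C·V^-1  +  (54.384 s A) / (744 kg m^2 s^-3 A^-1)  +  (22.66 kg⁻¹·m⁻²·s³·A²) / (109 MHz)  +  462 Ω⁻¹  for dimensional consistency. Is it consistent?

Dimensions:
  83.5 C·V^-1:  C·V⁻¹ = s·A·(J·C⁻¹)⁻¹ = kg⁻¹·m⁻²·s⁴·A²
  (54.384 s A) / (744 kg m^2 s^-3 A^-1):  [s·A] / [kg·m²·s⁻³·A⁻¹] = kg⁻¹·m⁻²·s⁴·A²
  (22.66 kg⁻¹·m⁻²·s³·A²) / (109 MHz):  [kg⁻¹·m⁻²·s³·A²] / [s⁻¹] = kg⁻¹·m⁻²·s⁴·A²
  462 Ω⁻¹:  Ω⁻¹ = (V·A⁻¹)⁻¹ = kg⁻¹·m⁻²·s³·A²
The terms do not share a single dimension (kg⁻¹·m⁻²·s³·A² vs kg⁻¹·m⁻²·s⁴·A²).

No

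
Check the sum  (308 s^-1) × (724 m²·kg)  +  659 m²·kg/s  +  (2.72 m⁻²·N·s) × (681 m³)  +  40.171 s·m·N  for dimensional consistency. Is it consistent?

Yes

Expand each in SI base units:
  (308 s^-1) × (724 m²·kg):  [s⁻¹] · [kg·m²] = kg·m²·s⁻¹
  659 m²·kg/s:  kg·m²·s⁻¹
  (2.72 m⁻²·N·s) × (681 m³):  [kg·m⁻¹·s⁻¹] · [m³] = kg·m²·s⁻¹
  40.171 s·m·N:  N·m·s = kg·m·s⁻²·m·s = kg·m²·s⁻¹
Every term reduces to kg·m²·s⁻¹.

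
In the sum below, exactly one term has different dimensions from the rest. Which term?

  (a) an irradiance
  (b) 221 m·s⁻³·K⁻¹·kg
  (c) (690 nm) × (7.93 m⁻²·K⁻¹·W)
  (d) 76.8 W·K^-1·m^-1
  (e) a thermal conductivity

In SI base units:
  (a) [irradiance] = kg·s⁻³
  (b) kg·m·s⁻³·K⁻¹
  (c) [m] · [kg·s⁻³·K⁻¹] = kg·m·s⁻³·K⁻¹
  (d) W·m⁻¹·K⁻¹ = J·s⁻¹·m⁻¹·K⁻¹ = kg·m·s⁻³·K⁻¹
  (e) [thermal conductivity] = kg·m·s⁻³·K⁻¹
All reduce to kg·m·s⁻³·K⁻¹ except (a), which is kg·s⁻³.

(a)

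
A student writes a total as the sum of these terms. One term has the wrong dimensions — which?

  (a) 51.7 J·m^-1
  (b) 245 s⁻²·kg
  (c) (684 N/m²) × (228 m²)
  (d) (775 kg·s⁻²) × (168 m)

In SI base units:
  (a) J·m⁻¹ = N·m·m⁻¹ = kg·m·s⁻²
  (b) kg·s⁻²
  (c) [kg·m⁻¹·s⁻²] · [m²] = kg·m·s⁻²
  (d) [kg·s⁻²] · [m] = kg·m·s⁻²
All reduce to kg·m·s⁻² except (b), which is kg·s⁻².

(b)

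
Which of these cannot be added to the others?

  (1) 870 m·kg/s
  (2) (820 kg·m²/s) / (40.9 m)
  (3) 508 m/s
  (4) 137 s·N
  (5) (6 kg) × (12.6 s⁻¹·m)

(3)

Dimensions:
  (1) kg·m·s⁻¹
  (2) [kg·m²·s⁻¹] / [m] = kg·m·s⁻¹
  (3) m·s⁻¹
  (4) N·s = kg·m·s⁻²·s = kg·m·s⁻¹
  (5) [kg] · [m·s⁻¹] = kg·m·s⁻¹
All reduce to kg·m·s⁻¹ except (3), which is m·s⁻¹.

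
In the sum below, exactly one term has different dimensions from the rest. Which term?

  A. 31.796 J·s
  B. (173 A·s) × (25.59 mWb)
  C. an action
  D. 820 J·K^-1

Dimensions:
  A. J·s = N·m·s = kg·m²·s⁻¹
  B. [s·A] · [kg·m²·s⁻²·A⁻¹] = kg·m²·s⁻¹
  C. [action] = kg·m²·s⁻¹
  D. J·K⁻¹ = N·m·K⁻¹ = kg·m²·s⁻²·K⁻¹
All reduce to kg·m²·s⁻¹ except D., which is kg·m²·s⁻²·K⁻¹.

D.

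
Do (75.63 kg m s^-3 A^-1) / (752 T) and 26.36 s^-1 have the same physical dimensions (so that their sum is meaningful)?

In SI base units:
  (75.63 kg m s^-3 A^-1) / (752 T):  [kg·m·s⁻³·A⁻¹] / [kg·s⁻²·A⁻¹] = m·s⁻¹
  26.36 s^-1:  s⁻¹
m·s⁻¹ ≠ s⁻¹, so they cannot be added.

No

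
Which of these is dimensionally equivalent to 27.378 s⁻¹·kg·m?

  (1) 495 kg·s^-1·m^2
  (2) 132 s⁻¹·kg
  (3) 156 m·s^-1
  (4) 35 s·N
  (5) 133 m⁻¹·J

(4)

Reference: kg·m·s⁻¹.
Each option:
  (1) kg·m²·s⁻¹
  (2) kg·s⁻¹
  (3) m·s⁻¹
  (4) N·s = kg·m·s⁻²·s = kg·m·s⁻¹  ← same
  (5) J·m⁻¹ = N·m·m⁻¹ = kg·m·s⁻²
Only (4) matches kg·m·s⁻¹.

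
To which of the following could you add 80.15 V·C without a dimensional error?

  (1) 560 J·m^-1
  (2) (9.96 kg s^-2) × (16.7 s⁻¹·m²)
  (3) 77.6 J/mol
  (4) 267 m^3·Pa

(4)

Reference: C·V = s·A·J·C⁻¹ = kg·m²·s⁻².
Each option:
  (1) J·m⁻¹ = N·m·m⁻¹ = kg·m·s⁻²
  (2) [kg·s⁻²] · [m²·s⁻¹] = kg·m²·s⁻³
  (3) J·mol⁻¹ = N·m·mol⁻¹ = kg·m²·s⁻²·mol⁻¹
  (4) Pa·m³ = N·m⁻²·m³ = kg·m²·s⁻²  ← same
Only (4) matches kg·m²·s⁻².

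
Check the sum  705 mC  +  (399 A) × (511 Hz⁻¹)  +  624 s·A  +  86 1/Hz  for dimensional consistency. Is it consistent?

No

Expand each in SI base units:
  705 mC:  C = s·A
  (399 A) × (511 Hz⁻¹):  [A] · [s] = s·A
  624 s·A:  A·s = s·A
  86 1/Hz:  Hz⁻¹ = (s⁻¹)⁻¹ = s
The terms do not share a single dimension (s vs s·A).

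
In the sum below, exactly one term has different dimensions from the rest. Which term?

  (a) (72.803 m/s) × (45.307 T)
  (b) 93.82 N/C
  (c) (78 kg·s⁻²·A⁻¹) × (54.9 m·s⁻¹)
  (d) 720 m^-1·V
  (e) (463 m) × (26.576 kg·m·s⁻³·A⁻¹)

Work out the base dimensions of each:
  (a) [m·s⁻¹] · [kg·s⁻²·A⁻¹] = kg·m·s⁻³·A⁻¹
  (b) N·C⁻¹ = kg·m·s⁻²·(s·A)⁻¹ = kg·m·s⁻³·A⁻¹
  (c) [kg·s⁻²·A⁻¹] · [m·s⁻¹] = kg·m·s⁻³·A⁻¹
  (d) V·m⁻¹ = J·C⁻¹·m⁻¹ = kg·m·s⁻³·A⁻¹
  (e) [m] · [kg·m·s⁻³·A⁻¹] = kg·m²·s⁻³·A⁻¹
All reduce to kg·m·s⁻³·A⁻¹ except (e), which is kg·m²·s⁻³·A⁻¹.

(e)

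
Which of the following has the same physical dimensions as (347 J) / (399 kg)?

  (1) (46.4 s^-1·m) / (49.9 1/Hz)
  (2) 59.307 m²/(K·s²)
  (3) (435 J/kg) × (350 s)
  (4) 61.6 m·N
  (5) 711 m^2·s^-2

Reference: [kg·m²·s⁻²] / [kg] = m²·s⁻².
Each option:
  (1) [m·s⁻¹] / [s] = m·s⁻²
  (2) m²·s⁻²·K⁻¹
  (3) [m²·s⁻²] · [s] = m²·s⁻¹
  (4) N·m = kg·m·s⁻²·m = kg·m²·s⁻²
  (5) m²·s⁻²  ← same
Only (5) matches m²·s⁻².

(5)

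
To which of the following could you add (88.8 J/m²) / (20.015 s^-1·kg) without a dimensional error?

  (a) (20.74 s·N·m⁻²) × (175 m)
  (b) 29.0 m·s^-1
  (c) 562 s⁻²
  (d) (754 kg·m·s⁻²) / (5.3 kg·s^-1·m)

Reference: [kg·s⁻²] / [kg·s⁻¹] = s⁻¹.
Each option:
  (a) [kg·m⁻¹·s⁻¹] · [m] = kg·s⁻¹
  (b) m·s⁻¹
  (c) s⁻²
  (d) [kg·m·s⁻²] / [kg·m·s⁻¹] = s⁻¹  ← same
Only (d) matches s⁻¹.

(d)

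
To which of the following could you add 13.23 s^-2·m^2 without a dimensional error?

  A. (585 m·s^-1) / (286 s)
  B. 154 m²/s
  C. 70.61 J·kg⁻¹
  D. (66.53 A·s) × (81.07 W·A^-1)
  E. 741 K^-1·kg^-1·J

C.

Reference: m²·s⁻².
Each option:
  A. [m·s⁻¹] / [s] = m·s⁻²
  B. m²·s⁻¹
  C. J·kg⁻¹ = N·m·kg⁻¹ = m²·s⁻²  ← same
  D. [s·A] · [kg·m²·s⁻³·A⁻¹] = kg·m²·s⁻²
  E. J·kg⁻¹·K⁻¹ = N·m·kg⁻¹·K⁻¹ = m²·s⁻²·K⁻¹
Only C. matches m²·s⁻².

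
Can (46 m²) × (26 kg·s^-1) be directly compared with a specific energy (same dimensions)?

Work out the base dimensions of each:
  (46 m²) × (26 kg·s^-1):  [m²] · [kg·s⁻¹] = kg·m²·s⁻¹
  a specific energy:  [specific energy] = m²·s⁻²
kg·m²·s⁻¹ ≠ m²·s⁻², so they cannot be added.

No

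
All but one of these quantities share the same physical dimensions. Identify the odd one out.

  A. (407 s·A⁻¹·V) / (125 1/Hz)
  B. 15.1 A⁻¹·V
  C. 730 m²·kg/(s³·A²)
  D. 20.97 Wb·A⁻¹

Reduce each to base SI dimensions:
  A. [kg·m²·s⁻²·A⁻²] / [s] = kg·m²·s⁻³·A⁻²
  B. V·A⁻¹ = J·C⁻¹·A⁻¹ = kg·m²·s⁻³·A⁻²
  C. kg·m²·s⁻³·A⁻²
  D. Wb·A⁻¹ = V·s·A⁻¹ = kg·m²·s⁻²·A⁻²
All reduce to kg·m²·s⁻³·A⁻² except D., which is kg·m²·s⁻²·A⁻².

D.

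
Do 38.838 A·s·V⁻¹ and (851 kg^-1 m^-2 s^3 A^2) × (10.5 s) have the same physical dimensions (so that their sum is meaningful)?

Work out the base dimensions of each:
  38.838 A·s·V⁻¹:  A·s·V⁻¹ = A·s·(J·C⁻¹)⁻¹ = kg⁻¹·m⁻²·s⁴·A²
  (851 kg^-1 m^-2 s^3 A^2) × (10.5 s):  [kg⁻¹·m⁻²·s³·A²] · [s] = kg⁻¹·m⁻²·s⁴·A²
Both are kg⁻¹·m⁻²·s⁴·A², so they have the same dimensions and can be added.

Yes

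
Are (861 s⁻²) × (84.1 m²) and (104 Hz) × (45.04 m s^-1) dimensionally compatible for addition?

No

In SI base units:
  (861 s⁻²) × (84.1 m²):  [s⁻²] · [m²] = m²·s⁻²
  (104 Hz) × (45.04 m s^-1):  [s⁻¹] · [m·s⁻¹] = m·s⁻²
m²·s⁻² ≠ m·s⁻², so they cannot be added.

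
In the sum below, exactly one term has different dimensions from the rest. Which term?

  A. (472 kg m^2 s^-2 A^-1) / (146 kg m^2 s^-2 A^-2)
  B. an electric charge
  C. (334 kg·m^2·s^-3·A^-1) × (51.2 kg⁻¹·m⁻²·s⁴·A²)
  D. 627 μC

Work out the base dimensions of each:
  A. [kg·m²·s⁻²·A⁻¹] / [kg·m²·s⁻²·A⁻²] = A
  B. [electric charge] = s·A
  C. [kg·m²·s⁻³·A⁻¹] · [kg⁻¹·m⁻²·s⁴·A²] = s·A
  D. C = s·A
All reduce to s·A except A., which is A.

A.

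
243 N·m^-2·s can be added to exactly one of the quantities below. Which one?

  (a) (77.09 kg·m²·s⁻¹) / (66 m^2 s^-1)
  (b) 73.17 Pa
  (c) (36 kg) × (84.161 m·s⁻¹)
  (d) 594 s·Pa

(d)

Reference: N·s·m⁻² = kg·m·s⁻²·s·m⁻² = kg·m⁻¹·s⁻¹.
Each option:
  (a) [kg·m²·s⁻¹] / [m²·s⁻¹] = kg
  (b) Pa = N·m⁻² = kg·m⁻¹·s⁻²
  (c) [kg] · [m·s⁻¹] = kg·m·s⁻¹
  (d) Pa·s = N·m⁻²·s = kg·m⁻¹·s⁻¹  ← same
Only (d) matches kg·m⁻¹·s⁻¹.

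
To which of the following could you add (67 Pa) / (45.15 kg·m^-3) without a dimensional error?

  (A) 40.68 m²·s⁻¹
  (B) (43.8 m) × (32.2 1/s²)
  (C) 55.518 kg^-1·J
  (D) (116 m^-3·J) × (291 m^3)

(C)

Reference: [kg·m⁻¹·s⁻²] / [kg·m⁻³] = m²·s⁻².
Each option:
  (A) m²·s⁻¹
  (B) [m] · [s⁻²] = m·s⁻²
  (C) J·kg⁻¹ = N·m·kg⁻¹ = m²·s⁻²  ← same
  (D) [kg·m⁻¹·s⁻²] · [m³] = kg·m²·s⁻²
Only (C) matches m²·s⁻².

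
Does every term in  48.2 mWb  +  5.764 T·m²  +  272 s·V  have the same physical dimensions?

Expand each in SI base units:
  48.2 mWb:  Wb = V·s = kg·m²·s⁻²·A⁻¹
  5.764 T·m²:  T·m² = Wb·m⁻²·m² = kg·m²·s⁻²·A⁻¹
  272 s·V:  V·s = J·C⁻¹·s = kg·m²·s⁻²·A⁻¹
Every term reduces to kg·m²·s⁻²·A⁻¹.

Yes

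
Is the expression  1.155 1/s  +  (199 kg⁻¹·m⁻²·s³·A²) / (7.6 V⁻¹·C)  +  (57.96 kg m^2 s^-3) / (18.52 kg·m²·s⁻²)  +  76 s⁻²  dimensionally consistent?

Dimensions:
  1.155 1/s:  s⁻¹
  (199 kg⁻¹·m⁻²·s³·A²) / (7.6 V⁻¹·C):  [kg⁻¹·m⁻²·s³·A²] / [kg⁻¹·m⁻²·s⁴·A²] = s⁻¹
  (57.96 kg m^2 s^-3) / (18.52 kg·m²·s⁻²):  [kg·m²·s⁻³] / [kg·m²·s⁻²] = s⁻¹
  76 s⁻²:  s⁻²
The terms do not share a single dimension (s⁻² vs s⁻¹).

No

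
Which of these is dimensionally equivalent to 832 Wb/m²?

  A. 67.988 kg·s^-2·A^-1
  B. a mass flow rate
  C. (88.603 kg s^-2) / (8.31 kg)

A.

Reference: Wb·m⁻² = V·s·m⁻² = kg·s⁻²·A⁻¹.
Each option:
  A. kg·s⁻²·A⁻¹  ← same
  B. [mass flow rate] = kg·s⁻¹
  C. [kg·s⁻²] / [kg] = s⁻²
Only A. matches kg·s⁻²·A⁻¹.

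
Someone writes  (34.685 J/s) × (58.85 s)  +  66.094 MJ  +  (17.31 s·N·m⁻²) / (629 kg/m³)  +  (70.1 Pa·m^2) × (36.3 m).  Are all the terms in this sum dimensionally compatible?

Dimensions:
  (34.685 J/s) × (58.85 s):  [kg·m²·s⁻³] · [s] = kg·m²·s⁻²
  66.094 MJ:  J = N·m = kg·m²·s⁻²
  (17.31 s·N·m⁻²) / (629 kg/m³):  [kg·m⁻¹·s⁻¹] / [kg·m⁻³] = m²·s⁻¹
  (70.1 Pa·m^2) × (36.3 m):  [kg·m·s⁻²] · [m] = kg·m²·s⁻²
The terms do not share a single dimension (kg·m²·s⁻² vs m²·s⁻¹).

No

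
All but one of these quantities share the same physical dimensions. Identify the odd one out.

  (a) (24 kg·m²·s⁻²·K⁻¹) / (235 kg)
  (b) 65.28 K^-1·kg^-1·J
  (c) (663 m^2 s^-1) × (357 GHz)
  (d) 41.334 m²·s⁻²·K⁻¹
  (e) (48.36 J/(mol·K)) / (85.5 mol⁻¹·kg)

(c)

Work out the base dimensions of each:
  (a) [kg·m²·s⁻²·K⁻¹] / [kg] = m²·s⁻²·K⁻¹
  (b) J·kg⁻¹·K⁻¹ = N·m·kg⁻¹·K⁻¹ = m²·s⁻²·K⁻¹
  (c) [m²·s⁻¹] · [s⁻¹] = m²·s⁻²
  (d) m²·s⁻²·K⁻¹
  (e) [kg·m²·s⁻²·K⁻¹·mol⁻¹] / [kg·mol⁻¹] = m²·s⁻²·K⁻¹
All reduce to m²·s⁻²·K⁻¹ except (c), which is m²·s⁻².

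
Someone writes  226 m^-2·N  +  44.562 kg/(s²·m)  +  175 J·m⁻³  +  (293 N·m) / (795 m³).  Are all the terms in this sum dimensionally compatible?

Yes

Work out the base dimensions of each:
  226 m^-2·N:  N·m⁻² = kg·m·s⁻²·m⁻² = kg·m⁻¹·s⁻²
  44.562 kg/(s²·m):  kg·m⁻¹·s⁻²
  175 J·m⁻³:  J·m⁻³ = N·m·m⁻³ = kg·m⁻¹·s⁻²
  (293 N·m) / (795 m³):  [kg·m²·s⁻²] / [m³] = kg·m⁻¹·s⁻²
Every term reduces to kg·m⁻¹·s⁻².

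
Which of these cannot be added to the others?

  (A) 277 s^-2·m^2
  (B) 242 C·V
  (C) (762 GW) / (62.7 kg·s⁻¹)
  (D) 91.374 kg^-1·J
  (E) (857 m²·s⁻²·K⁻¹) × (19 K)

Dimensions:
  (A) m²·s⁻²
  (B) C·V = s·A·J·C⁻¹ = kg·m²·s⁻²
  (C) [kg·m²·s⁻³] / [kg·s⁻¹] = m²·s⁻²
  (D) J·kg⁻¹ = N·m·kg⁻¹ = m²·s⁻²
  (E) [m²·s⁻²·K⁻¹] · [K] = m²·s⁻²
All reduce to m²·s⁻² except (B), which is kg·m²·s⁻².

(B)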